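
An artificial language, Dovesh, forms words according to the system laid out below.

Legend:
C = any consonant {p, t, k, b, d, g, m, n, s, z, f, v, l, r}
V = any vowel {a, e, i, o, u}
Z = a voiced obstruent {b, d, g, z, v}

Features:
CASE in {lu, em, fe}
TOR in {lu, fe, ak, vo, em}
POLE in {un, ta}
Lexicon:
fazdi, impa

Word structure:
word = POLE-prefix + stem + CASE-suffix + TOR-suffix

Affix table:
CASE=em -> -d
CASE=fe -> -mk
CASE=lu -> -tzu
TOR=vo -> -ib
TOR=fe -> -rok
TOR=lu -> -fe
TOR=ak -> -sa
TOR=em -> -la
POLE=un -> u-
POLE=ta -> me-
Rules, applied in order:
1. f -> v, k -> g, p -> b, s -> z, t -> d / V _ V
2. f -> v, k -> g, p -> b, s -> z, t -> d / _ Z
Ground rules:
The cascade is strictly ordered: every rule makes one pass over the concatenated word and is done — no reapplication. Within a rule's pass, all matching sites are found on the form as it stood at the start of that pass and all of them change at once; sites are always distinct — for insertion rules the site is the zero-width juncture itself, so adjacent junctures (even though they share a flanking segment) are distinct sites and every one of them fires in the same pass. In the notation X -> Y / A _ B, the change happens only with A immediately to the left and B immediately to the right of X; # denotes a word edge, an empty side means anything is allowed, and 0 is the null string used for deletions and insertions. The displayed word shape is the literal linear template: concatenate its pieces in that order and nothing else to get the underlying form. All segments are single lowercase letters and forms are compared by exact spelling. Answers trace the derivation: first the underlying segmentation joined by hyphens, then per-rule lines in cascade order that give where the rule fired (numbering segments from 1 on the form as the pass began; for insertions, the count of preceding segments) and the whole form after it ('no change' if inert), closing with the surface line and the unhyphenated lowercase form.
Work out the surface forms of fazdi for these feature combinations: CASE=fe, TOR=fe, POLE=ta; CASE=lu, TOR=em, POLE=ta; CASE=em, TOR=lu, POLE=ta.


cell CASE=fe, TOR=fe, POLE=ta:
underlying: me-fazdi-mk-rok
1. f -> v, k -> g, p -> b, s -> z, t -> d / V _ V: fires at position(s) 3: mevazdimkrok
2. f -> v, k -> g, p -> b, s -> z, t -> d / _ Z: no change
surface: mevazdimkrok

cell CASE=lu, TOR=em, POLE=ta:
underlying: me-fazdi-tzu-la
1. f -> v, k -> g, p -> b, s -> z, t -> d / V _ V: fires at position(s) 3: mevazditzula
2. f -> v, k -> g, p -> b, s -> z, t -> d / _ Z: fires at position(s) 8: mevazdidzula
surface: mevazdidzula

cell CASE=em, TOR=lu, POLE=ta:
underlying: me-fazdi-d-fe
1. f -> v, k -> g, p -> b, s -> z, t -> d / V _ V: fires at position(s) 3: mevazdidfe
2. f -> v, k -> g, p -> b, s -> z, t -> d / _ Z: no change
surface: mevazdidfe


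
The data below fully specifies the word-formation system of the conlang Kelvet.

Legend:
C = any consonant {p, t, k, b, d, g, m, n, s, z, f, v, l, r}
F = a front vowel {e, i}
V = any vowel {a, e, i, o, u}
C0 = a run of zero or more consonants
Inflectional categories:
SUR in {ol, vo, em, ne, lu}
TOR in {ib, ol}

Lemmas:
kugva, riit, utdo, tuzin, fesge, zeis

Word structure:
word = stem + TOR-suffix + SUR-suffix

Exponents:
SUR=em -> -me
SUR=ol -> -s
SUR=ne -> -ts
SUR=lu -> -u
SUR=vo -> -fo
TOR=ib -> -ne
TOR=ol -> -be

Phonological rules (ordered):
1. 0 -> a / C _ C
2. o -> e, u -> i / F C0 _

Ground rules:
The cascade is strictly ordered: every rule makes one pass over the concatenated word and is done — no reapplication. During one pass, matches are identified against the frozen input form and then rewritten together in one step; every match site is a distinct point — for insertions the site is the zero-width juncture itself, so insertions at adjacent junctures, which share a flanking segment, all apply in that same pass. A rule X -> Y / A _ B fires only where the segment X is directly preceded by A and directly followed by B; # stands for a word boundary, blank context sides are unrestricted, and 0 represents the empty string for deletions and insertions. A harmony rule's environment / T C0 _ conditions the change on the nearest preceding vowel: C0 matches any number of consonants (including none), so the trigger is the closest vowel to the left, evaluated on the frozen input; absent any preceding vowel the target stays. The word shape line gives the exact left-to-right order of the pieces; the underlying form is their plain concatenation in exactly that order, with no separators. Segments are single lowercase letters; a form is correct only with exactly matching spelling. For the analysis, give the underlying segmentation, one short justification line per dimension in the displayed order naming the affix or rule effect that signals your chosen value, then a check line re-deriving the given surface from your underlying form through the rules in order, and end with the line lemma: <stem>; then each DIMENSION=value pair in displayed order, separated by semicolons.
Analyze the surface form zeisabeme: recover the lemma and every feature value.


underlying: zeis-be-me
SUR=em - signalled by the affix -me
TOR=ol - signalled by the affix -be
check: zeisbeme -> zeisabeme -> zeisabeme
lemma: zeis; SUR=em; TOR=ol


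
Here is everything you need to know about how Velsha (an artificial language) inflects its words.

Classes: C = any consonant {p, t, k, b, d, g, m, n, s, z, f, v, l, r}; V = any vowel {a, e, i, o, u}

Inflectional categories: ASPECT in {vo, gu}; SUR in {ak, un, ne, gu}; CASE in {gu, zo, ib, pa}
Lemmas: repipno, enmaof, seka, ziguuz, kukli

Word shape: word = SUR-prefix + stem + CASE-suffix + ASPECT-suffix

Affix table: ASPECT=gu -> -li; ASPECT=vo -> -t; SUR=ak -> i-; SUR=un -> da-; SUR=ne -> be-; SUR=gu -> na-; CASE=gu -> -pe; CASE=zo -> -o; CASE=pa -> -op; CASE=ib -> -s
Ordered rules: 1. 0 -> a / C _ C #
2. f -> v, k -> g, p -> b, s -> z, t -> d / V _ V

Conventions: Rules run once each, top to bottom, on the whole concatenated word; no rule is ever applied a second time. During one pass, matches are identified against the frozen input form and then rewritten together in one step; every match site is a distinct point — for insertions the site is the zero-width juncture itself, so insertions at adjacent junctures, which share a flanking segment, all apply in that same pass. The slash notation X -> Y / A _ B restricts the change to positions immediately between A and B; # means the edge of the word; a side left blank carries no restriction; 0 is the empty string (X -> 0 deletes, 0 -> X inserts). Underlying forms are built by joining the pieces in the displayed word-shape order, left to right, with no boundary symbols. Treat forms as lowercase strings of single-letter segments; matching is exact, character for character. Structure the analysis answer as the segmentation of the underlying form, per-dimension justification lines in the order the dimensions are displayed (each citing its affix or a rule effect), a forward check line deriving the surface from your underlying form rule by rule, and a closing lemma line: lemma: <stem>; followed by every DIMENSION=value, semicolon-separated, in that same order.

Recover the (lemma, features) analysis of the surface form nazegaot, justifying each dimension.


underlying: na-seka-o-t
ASPECT=vo - signalled by the affix -t
SUR=gu - signalled by the affix na-
CASE=zo - signalled by the affix -o
check: nasekaot -> nasekaot -> nazegaot
lemma: seka; ASPECT=vo; SUR=gu; CASE=zo


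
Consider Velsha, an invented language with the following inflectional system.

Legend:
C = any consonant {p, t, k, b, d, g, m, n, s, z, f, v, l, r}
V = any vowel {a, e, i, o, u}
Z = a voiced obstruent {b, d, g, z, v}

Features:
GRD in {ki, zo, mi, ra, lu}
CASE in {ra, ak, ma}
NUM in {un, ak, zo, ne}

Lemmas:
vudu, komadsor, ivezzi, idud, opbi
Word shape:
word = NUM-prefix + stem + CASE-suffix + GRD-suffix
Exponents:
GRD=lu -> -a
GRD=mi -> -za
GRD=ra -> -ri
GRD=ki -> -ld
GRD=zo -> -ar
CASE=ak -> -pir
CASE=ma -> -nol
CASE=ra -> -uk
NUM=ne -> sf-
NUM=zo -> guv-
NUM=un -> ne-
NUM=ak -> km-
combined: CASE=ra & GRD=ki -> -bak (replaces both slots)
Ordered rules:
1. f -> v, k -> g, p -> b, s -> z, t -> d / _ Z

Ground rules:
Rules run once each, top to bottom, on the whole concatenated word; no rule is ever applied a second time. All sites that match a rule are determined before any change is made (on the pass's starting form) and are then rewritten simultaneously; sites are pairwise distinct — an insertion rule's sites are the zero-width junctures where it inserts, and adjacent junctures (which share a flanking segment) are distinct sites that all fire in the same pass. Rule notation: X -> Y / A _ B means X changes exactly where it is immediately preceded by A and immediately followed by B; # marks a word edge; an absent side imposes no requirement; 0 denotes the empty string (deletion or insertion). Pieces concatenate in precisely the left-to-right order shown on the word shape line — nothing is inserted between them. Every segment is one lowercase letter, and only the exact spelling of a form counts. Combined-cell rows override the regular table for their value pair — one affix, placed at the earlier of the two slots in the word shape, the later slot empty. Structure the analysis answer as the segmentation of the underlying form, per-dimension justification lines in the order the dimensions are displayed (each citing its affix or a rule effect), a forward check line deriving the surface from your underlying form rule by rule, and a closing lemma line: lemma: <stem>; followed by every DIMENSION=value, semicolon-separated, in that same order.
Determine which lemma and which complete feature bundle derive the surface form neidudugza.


underlying: ne-idud-uk-za
GRD=mi - signalled by the affix -za
CASE=ra - signalled by the affix -uk
NUM=un - signalled by the affix ne-
check: neidudukza -> neidudugza
lemma: idud; GRD=mi; CASE=ra; NUM=un


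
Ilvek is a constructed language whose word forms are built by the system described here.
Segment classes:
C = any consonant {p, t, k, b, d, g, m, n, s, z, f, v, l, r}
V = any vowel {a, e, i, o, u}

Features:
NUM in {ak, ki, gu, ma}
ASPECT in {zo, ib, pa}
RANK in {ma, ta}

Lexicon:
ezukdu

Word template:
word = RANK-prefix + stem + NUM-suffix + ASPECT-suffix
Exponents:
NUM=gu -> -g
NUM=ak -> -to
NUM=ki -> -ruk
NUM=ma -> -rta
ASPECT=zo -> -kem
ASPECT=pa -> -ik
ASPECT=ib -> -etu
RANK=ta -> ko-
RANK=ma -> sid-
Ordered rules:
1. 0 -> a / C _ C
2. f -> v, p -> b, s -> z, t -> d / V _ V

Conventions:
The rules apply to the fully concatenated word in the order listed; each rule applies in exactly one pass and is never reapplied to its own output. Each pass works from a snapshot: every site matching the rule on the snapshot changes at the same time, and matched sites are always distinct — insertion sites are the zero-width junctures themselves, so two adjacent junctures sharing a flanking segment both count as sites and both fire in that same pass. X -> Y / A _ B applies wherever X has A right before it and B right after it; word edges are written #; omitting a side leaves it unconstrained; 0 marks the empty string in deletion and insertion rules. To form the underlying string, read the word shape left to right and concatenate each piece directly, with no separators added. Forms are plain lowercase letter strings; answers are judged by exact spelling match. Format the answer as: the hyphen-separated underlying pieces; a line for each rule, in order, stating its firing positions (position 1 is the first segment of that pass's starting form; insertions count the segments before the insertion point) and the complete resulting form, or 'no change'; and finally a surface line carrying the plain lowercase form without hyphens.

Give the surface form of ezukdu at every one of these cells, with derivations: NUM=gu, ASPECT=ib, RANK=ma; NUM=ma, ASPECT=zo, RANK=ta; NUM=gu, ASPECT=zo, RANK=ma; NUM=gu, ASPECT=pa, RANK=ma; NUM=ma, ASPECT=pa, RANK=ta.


cell NUM=gu, ASPECT=ib, RANK=ma:
underlying: sid-ezukdu-g-etu
1. 0 -> a / C _ C: inserts after position(s) 7: sidezukadugetu
2. f -> v, p -> b, s -> z, t -> d / V _ V: fires at position(s) 13: sidezukadugedu
surface: sidezukadugedu

cell NUM=ma, ASPECT=zo, RANK=ta:
underlying: ko-ezukdu-rta-kem
1. 0 -> a / C _ C: inserts after position(s) 6, 9: koezukaduratakem
2. f -> v, p -> b, s -> z, t -> d / V _ V: fires at position(s) 12: koezukaduradakem
surface: koezukaduradakem

cell NUM=gu, ASPECT=zo, RANK=ma:
underlying: sid-ezukdu-g-kem
1. 0 -> a / C _ C: inserts after position(s) 7, 10: sidezukadugakem
2. f -> v, p -> b, s -> z, t -> d / V _ V: no change
surface: sidezukadugakem

cell NUM=gu, ASPECT=pa, RANK=ma:
underlying: sid-ezukdu-g-ik
1. 0 -> a / C _ C: inserts after position(s) 7: sidezukadugik
2. f -> v, p -> b, s -> z, t -> d / V _ V: no change
surface: sidezukadugik

cell NUM=ma, ASPECT=pa, RANK=ta:
underlying: ko-ezukdu-rta-ik
1. 0 -> a / C _ C: inserts after position(s) 6, 9: koezukadurataik
2. f -> v, p -> b, s -> z, t -> d / V _ V: fires at position(s) 12: koezukaduradaik
surface: koezukaduradaik


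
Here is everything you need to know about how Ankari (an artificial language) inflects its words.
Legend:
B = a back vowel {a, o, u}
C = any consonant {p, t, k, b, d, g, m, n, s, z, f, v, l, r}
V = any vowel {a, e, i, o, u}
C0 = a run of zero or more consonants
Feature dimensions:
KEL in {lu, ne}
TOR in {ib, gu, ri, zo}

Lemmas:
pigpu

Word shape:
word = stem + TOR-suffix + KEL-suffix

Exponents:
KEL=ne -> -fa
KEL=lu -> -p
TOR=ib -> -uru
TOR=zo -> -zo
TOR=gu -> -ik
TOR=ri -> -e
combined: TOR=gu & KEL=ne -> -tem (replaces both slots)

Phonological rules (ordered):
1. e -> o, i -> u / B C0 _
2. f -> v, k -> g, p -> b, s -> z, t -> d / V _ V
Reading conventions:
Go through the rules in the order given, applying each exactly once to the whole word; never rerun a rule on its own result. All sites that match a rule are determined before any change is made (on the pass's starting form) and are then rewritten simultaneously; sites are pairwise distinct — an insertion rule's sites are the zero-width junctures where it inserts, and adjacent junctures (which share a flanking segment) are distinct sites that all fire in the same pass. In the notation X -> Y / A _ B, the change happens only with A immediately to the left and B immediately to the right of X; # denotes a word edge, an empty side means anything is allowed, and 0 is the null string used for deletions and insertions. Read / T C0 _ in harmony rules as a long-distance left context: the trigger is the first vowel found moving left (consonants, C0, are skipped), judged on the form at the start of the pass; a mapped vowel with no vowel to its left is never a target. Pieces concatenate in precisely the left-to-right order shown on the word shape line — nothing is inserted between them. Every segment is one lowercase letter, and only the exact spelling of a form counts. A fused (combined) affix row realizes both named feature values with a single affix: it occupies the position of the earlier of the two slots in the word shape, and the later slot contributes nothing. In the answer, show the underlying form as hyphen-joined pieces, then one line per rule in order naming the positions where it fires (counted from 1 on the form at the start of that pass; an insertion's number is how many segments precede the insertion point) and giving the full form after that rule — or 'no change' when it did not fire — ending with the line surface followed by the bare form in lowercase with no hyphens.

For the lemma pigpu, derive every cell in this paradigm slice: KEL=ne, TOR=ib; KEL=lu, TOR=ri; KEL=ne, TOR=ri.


cell KEL=ne, TOR=ib:
underlying: pigpu-uru-fa
1. e -> o, i -> u / B C0 _: no change
2. f -> v, k -> g, p -> b, s -> z, t -> d / V _ V: fires at position(s) 9: pigpuuruva
surface: pigpuuruva

cell KEL=lu, TOR=ri:
underlying: pigpu-e-p
1. e -> o, i -> u / B C0 _: fires at position(s) 6: pigpuop
2. f -> v, k -> g, p -> b, s -> z, t -> d / V _ V: no change
surface: pigpuop

cell KEL=ne, TOR=ri:
underlying: pigpu-e-fa
1. e -> o, i -> u / B C0 _: fires at position(s) 6: pigpuofa
2. f -> v, k -> g, p -> b, s -> z, t -> d / V _ V: fires at position(s) 7: pigpuova
surface: pigpuova


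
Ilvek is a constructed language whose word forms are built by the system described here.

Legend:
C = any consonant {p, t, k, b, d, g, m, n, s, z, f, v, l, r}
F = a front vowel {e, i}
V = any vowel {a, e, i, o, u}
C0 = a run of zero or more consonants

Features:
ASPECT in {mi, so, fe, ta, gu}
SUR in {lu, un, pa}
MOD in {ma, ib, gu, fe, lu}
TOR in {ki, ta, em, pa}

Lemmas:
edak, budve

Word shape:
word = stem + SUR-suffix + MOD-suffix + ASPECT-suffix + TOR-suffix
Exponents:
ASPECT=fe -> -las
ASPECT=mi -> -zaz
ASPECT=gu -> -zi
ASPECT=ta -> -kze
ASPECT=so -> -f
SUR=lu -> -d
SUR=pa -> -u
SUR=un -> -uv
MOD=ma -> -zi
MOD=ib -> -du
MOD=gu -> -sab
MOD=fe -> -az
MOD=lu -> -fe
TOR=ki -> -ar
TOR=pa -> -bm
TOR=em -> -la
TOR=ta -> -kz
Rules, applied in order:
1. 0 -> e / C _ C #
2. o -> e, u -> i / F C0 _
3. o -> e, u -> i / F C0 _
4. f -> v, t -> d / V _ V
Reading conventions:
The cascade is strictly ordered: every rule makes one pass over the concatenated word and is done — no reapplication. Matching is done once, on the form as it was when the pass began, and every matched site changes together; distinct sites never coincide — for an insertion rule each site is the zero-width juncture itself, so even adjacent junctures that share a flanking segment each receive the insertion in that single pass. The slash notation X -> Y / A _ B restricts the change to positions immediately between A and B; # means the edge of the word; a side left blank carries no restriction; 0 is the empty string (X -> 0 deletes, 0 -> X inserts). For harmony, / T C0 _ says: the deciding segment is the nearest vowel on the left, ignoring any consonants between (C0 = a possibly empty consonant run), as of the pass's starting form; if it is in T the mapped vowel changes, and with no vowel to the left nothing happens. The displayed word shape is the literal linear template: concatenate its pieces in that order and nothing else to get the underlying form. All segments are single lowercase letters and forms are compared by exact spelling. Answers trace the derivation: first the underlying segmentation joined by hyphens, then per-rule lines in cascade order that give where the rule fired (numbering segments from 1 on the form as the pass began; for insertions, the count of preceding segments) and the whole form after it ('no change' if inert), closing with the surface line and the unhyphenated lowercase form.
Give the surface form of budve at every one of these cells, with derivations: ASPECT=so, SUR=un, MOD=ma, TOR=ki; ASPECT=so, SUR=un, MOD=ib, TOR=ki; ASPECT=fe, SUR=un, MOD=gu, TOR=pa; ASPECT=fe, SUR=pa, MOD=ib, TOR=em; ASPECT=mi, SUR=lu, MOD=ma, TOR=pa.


cell ASPECT=so, SUR=un, MOD=ma, TOR=ki:
underlying: budve-uv-zi-f-ar
1. 0 -> e / C _ C #: no change
2. o -> e, u -> i / F C0 _: fires at position(s) 6: budveivzifar
3. o -> e, u -> i / F C0 _: no change
4. f -> v, t -> d / V _ V: fires at position(s) 10: budveivzivar
surface: budveivzivar

cell ASPECT=so, SUR=un, MOD=ib, TOR=ki:
underlying: budve-uv-du-f-ar
1. 0 -> e / C _ C #: no change
2. o -> e, u -> i / F C0 _: fires at position(s) 6: budveivdufar
3. o -> e, u -> i / F C0 _: fires at position(s) 9: budveivdifar
4. f -> v, t -> d / V _ V: fires at position(s) 10: budveivdivar
surface: budveivdivar

cell ASPECT=fe, SUR=un, MOD=gu, TOR=pa:
underlying: budve-uv-sab-las-bm
1. 0 -> e / C _ C #: inserts after position(s) 14: budveuvsablasbem
2. o -> e, u -> i / F C0 _: fires at position(s) 6: budveivsablasbem
3. o -> e, u -> i / F C0 _: no change
4. f -> v, t -> d / V _ V: no change
surface: budveivsablasbem

cell ASPECT=fe, SUR=pa, MOD=ib, TOR=em:
underlying: budve-u-du-las-la
1. 0 -> e / C _ C #: no change
2. o -> e, u -> i / F C0 _: fires at position(s) 6: budveidulasla
3. o -> e, u -> i / F C0 _: fires at position(s) 8: budveidilasla
4. f -> v, t -> d / V _ V: no change
surface: budveidilasla

cell ASPECT=mi, SUR=lu, MOD=ma, TOR=pa:
underlying: budve-d-zi-zaz-bm
1. 0 -> e / C _ C #: inserts after position(s) 12: budvedzizazbem
2. o -> e, u -> i / F C0 _: no change
3. o -> e, u -> i / F C0 _: no change
4. f -> v, t -> d / V _ V: no change
surface: budvedzizazbem


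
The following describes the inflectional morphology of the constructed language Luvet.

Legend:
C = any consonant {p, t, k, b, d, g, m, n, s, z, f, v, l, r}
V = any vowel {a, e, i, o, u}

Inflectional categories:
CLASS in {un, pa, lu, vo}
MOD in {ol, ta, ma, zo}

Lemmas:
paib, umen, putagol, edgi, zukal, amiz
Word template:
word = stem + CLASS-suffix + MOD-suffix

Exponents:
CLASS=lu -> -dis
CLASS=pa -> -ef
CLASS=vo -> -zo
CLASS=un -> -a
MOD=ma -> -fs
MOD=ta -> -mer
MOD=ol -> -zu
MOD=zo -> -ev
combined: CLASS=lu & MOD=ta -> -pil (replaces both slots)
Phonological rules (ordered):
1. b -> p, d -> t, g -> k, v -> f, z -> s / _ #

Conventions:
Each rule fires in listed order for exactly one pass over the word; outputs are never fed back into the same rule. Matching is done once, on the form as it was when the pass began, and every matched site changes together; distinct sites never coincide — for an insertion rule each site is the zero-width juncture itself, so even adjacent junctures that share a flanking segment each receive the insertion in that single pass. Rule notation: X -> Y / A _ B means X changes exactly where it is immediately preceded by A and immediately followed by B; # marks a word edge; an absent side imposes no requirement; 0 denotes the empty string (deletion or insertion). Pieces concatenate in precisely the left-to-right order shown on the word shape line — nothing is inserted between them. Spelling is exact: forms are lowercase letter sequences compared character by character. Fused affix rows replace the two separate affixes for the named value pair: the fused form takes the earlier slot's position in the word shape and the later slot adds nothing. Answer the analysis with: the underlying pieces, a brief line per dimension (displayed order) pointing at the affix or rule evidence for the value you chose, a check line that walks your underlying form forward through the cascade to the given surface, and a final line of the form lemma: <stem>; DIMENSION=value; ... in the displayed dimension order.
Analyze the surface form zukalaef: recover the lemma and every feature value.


underlying: zukal-a-ev
CLASS=un - signalled by the affix -a
MOD=zo - signalled by the affix -ev
check: zukalaev -> zukalaef
lemma: zukal; CLASS=un; MOD=zo


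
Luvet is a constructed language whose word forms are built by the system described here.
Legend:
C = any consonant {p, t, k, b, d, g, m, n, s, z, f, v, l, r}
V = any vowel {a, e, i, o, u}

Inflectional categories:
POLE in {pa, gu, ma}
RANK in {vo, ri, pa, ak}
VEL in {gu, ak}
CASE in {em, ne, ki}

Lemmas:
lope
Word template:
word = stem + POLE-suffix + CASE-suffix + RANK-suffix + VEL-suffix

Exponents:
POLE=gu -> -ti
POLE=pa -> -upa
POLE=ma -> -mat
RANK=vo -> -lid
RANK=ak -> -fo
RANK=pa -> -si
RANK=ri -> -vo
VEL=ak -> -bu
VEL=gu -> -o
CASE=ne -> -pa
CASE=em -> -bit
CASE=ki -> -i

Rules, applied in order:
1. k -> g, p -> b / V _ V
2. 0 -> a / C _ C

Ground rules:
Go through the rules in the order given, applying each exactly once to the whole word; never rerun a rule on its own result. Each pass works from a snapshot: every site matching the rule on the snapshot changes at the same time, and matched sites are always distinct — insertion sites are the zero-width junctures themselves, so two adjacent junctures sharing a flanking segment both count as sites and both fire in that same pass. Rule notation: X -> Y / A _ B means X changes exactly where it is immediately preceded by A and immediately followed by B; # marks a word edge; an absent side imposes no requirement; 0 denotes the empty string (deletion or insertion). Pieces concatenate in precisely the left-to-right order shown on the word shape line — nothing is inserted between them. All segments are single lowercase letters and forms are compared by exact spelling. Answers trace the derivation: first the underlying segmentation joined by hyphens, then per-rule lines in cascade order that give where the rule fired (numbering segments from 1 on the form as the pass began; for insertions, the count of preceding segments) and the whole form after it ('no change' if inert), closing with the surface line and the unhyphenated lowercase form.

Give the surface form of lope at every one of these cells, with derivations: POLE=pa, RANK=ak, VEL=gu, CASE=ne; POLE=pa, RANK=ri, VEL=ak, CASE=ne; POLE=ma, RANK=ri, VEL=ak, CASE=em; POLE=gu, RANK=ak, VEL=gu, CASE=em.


cell POLE=pa, RANK=ak, VEL=gu, CASE=ne:
underlying: lope-upa-pa-fo-o
1. k -> g, p -> b / V _ V: fires at position(s) 3, 6, 8: lobeubabafoo
2. 0 -> a / C _ C: no change
surface: lobeubabafoo

cell POLE=pa, RANK=ri, VEL=ak, CASE=ne:
underlying: lope-upa-pa-vo-bu
1. k -> g, p -> b / V _ V: fires at position(s) 3, 6, 8: lobeubabavobu
2. 0 -> a / C _ C: no change
surface: lobeubabavobu

cell POLE=ma, RANK=ri, VEL=ak, CASE=em:
underlying: lope-mat-bit-vo-bu
1. k -> g, p -> b / V _ V: fires at position(s) 3: lobematbitvobu
2. 0 -> a / C _ C: inserts after position(s) 7, 10: lobematabitavobu
surface: lobematabitavobu

cell POLE=gu, RANK=ak, VEL=gu, CASE=em:
underlying: lope-ti-bit-fo-o
1. k -> g, p -> b / V _ V: fires at position(s) 3: lobetibitfoo
2. 0 -> a / C _ C: inserts after position(s) 9: lobetibitafoo
surface: lobetibitafoo


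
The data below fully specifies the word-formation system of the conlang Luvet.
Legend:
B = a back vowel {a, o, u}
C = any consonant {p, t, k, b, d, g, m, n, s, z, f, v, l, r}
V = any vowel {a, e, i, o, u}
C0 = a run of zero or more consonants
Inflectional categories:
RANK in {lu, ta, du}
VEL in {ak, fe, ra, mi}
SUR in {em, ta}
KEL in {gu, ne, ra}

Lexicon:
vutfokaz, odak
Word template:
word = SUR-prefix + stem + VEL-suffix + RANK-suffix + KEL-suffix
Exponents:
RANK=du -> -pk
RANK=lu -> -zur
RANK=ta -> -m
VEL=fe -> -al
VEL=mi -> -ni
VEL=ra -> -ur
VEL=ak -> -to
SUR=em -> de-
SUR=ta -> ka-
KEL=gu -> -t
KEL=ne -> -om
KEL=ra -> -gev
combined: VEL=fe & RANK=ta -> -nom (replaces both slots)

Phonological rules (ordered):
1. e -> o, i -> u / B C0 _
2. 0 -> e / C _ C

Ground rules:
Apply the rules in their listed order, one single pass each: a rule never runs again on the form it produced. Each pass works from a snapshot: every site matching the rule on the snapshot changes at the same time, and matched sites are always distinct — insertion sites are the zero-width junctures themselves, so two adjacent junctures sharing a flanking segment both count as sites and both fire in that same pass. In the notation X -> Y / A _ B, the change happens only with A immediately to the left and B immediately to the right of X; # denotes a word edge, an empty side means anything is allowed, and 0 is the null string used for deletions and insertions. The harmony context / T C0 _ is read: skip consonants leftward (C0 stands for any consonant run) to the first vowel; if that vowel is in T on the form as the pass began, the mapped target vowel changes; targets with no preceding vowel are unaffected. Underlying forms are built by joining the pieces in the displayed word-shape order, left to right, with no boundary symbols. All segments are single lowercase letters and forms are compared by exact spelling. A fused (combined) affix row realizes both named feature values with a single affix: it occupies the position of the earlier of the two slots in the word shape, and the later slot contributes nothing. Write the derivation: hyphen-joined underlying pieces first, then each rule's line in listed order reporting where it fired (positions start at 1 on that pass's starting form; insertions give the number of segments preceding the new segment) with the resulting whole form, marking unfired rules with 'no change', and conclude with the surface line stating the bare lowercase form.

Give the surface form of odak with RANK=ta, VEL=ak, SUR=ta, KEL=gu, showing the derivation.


underlying: ka-odak-to-m-t
1. e -> o, i -> u / B C0 _: no change
2. 0 -> e / C _ C: inserts after position(s) 6, 9: kaodaketomet
surface: kaodaketomet


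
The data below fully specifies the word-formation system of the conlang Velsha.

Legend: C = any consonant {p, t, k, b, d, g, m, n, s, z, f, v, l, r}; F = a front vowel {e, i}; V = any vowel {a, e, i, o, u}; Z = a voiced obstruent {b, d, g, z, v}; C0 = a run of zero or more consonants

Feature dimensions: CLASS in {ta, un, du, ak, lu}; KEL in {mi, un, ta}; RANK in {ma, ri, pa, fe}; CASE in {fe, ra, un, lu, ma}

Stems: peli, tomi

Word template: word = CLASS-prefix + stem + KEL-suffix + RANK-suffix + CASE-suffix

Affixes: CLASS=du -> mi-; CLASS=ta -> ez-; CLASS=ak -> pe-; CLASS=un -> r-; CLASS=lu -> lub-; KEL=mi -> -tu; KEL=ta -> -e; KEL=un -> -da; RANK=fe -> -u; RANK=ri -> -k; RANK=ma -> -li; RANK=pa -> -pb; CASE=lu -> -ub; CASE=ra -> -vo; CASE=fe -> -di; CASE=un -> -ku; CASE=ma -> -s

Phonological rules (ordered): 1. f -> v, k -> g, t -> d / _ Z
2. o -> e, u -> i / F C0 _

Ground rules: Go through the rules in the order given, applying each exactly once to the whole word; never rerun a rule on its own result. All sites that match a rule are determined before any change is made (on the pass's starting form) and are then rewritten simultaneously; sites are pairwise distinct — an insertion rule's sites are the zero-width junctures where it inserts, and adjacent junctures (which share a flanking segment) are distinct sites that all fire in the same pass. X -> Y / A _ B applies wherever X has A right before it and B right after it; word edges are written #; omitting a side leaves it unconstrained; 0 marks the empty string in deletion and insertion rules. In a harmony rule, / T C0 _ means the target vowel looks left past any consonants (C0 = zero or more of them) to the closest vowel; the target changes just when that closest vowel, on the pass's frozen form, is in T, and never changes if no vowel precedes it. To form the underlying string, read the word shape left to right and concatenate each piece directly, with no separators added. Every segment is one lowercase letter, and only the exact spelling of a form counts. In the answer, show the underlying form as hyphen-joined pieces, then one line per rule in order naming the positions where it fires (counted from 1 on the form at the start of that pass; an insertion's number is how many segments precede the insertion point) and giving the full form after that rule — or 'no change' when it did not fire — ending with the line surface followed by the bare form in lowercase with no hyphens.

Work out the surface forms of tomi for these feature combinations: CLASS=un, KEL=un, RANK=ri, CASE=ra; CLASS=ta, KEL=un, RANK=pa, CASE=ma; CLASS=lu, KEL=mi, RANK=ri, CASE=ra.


cell CLASS=un, KEL=un, RANK=ri, CASE=ra:
underlying: r-tomi-da-k-vo
1. f -> v, k -> g, t -> d / _ Z: fires at position(s) 8: rtomidagvo
2. o -> e, u -> i / F C0 _: no change
surface: rtomidagvo

cell CLASS=ta, KEL=un, RANK=pa, CASE=ma:
underlying: ez-tomi-da-pb-s
1. f -> v, k -> g, t -> d / _ Z: no change
2. o -> e, u -> i / F C0 _: fires at position(s) 4: eztemidapbs
surface: eztemidapbs

cell CLASS=lu, KEL=mi, RANK=ri, CASE=ra:
underlying: lub-tomi-tu-k-vo
1. f -> v, k -> g, t -> d / _ Z: fires at position(s) 10: lubtomitugvo
2. o -> e, u -> i / F C0 _: fires at position(s) 9: lubtomitigvo
surface: lubtomitigvo


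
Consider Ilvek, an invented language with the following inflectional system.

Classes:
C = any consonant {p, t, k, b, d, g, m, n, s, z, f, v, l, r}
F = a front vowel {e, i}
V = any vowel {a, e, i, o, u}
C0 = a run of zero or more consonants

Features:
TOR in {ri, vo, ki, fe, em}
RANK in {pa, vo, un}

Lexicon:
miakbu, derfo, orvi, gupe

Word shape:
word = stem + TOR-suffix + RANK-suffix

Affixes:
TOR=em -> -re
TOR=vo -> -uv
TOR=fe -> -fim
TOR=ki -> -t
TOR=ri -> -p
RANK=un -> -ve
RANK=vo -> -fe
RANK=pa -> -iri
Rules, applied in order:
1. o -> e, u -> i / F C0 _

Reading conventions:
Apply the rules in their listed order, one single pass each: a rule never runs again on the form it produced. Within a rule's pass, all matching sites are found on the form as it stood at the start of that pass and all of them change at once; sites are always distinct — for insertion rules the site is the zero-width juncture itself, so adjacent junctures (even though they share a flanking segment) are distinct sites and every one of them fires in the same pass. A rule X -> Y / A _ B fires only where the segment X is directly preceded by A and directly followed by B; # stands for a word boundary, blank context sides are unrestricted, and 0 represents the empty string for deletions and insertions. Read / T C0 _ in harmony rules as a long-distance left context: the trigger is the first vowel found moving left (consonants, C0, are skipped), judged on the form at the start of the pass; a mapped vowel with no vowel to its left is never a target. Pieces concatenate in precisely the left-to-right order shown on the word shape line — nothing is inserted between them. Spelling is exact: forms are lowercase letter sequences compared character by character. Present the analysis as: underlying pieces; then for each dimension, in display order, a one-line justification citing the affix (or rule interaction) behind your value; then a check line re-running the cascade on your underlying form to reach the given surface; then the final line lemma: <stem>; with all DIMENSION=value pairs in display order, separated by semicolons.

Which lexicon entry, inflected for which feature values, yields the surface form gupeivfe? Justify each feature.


underlying: gupe-uv-fe
TOR=vo - signalled by the affix -uv
RANK=vo - signalled by the affix -fe
check: gupeuvfe -> gupeivfe
lemma: gupe; TOR=vo; RANK=vo


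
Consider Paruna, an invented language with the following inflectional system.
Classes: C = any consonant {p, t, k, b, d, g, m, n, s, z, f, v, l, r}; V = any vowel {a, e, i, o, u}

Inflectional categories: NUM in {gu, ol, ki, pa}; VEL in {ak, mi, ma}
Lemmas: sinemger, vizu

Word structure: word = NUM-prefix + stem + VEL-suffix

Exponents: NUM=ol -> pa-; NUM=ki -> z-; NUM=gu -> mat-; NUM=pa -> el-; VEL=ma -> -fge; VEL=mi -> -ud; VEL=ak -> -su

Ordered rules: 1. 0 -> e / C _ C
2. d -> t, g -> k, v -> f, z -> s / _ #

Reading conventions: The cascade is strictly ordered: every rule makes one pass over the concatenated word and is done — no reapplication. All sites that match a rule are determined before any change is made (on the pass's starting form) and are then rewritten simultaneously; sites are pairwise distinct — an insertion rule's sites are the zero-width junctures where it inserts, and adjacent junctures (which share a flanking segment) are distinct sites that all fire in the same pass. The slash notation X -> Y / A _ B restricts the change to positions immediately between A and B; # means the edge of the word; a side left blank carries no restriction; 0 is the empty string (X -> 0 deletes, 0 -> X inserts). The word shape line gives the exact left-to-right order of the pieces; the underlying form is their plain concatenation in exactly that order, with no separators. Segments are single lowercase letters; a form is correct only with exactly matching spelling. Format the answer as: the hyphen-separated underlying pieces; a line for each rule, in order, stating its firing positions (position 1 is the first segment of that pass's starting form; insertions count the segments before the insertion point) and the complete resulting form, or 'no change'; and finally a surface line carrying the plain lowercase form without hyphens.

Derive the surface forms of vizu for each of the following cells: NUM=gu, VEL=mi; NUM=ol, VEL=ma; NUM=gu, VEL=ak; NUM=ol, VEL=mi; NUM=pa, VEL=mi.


cell NUM=gu, VEL=mi:
underlying: mat-vizu-ud
1. 0 -> e / C _ C: inserts after position(s) 3: matevizuud
2. d -> t, g -> k, v -> f, z -> s / _ #: fires at position(s) 10: matevizuut
surface: matevizuut

cell NUM=ol, VEL=ma:
underlying: pa-vizu-fge
1. 0 -> e / C _ C: inserts after position(s) 7: pavizufege
2. d -> t, g -> k, v -> f, z -> s / _ #: no change
surface: pavizufege

cell NUM=gu, VEL=ak:
underlying: mat-vizu-su
1. 0 -> e / C _ C: inserts after position(s) 3: matevizusu
2. d -> t, g -> k, v -> f, z -> s / _ #: no change
surface: matevizusu

cell NUM=ol, VEL=mi:
underlying: pa-vizu-ud
1. 0 -> e / C _ C: no change
2. d -> t, g -> k, v -> f, z -> s / _ #: fires at position(s) 8: pavizuut
surface: pavizuut

cell NUM=pa, VEL=mi:
underlying: el-vizu-ud
1. 0 -> e / C _ C: inserts after position(s) 2: elevizuud
2. d -> t, g -> k, v -> f, z -> s / _ #: fires at position(s) 9: elevizuut
surface: elevizuut


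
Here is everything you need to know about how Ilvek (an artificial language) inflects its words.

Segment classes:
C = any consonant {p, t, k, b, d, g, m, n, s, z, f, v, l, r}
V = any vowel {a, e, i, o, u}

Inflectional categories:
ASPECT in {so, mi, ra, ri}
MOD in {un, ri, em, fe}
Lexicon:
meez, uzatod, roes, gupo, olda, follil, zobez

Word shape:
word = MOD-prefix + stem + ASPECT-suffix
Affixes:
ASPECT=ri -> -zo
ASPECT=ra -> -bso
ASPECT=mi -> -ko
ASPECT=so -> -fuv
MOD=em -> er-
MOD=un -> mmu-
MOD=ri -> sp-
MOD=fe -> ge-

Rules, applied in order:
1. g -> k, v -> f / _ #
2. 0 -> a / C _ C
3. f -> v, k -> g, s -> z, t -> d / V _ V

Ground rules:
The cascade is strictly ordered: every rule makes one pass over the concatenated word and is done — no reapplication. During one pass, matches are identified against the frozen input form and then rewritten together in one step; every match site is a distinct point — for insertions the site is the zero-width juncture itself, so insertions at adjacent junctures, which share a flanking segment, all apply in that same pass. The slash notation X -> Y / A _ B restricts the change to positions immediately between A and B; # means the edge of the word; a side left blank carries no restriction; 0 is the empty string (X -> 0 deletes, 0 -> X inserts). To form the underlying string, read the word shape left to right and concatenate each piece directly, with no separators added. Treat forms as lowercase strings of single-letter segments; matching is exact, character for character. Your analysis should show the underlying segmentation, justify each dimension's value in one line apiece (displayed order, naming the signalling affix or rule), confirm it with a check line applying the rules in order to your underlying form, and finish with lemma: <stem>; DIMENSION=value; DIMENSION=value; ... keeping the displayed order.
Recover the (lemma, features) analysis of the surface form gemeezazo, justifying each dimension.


underlying: ge-meez-zo
ASPECT=ri - signalled by the affix -zo
MOD=fe - signalled by the affix ge-
check: gemeezzo -> gemeezzo -> gemeezazo -> gemeezazo
lemma: meez; ASPECT=ri; MOD=fe


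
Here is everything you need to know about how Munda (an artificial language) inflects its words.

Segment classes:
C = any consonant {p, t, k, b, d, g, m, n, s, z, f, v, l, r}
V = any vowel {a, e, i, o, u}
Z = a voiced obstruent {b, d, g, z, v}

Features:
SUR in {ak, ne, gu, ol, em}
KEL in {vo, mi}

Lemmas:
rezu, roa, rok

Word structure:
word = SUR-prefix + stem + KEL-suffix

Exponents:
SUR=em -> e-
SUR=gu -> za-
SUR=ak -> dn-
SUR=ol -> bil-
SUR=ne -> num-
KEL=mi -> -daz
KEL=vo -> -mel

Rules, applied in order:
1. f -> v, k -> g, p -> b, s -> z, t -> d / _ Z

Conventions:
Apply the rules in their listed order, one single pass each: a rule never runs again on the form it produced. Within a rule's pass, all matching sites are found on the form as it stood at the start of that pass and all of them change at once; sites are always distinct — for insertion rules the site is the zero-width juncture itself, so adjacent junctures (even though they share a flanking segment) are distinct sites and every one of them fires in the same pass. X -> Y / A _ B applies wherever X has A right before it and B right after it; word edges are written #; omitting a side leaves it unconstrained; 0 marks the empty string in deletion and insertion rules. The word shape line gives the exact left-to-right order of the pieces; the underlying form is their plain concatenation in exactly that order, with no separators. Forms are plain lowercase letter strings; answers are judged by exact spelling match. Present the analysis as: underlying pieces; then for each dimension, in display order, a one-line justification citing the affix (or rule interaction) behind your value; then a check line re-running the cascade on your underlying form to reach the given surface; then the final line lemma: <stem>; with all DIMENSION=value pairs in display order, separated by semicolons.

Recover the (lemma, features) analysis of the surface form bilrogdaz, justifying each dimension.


underlying: bil-rok-daz
SUR=ol - signalled by the affix bil-
KEL=mi - signalled by the affix -daz
check: bilrokdaz -> bilrogdaz
lemma: rok; SUR=ol; KEL=mi
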